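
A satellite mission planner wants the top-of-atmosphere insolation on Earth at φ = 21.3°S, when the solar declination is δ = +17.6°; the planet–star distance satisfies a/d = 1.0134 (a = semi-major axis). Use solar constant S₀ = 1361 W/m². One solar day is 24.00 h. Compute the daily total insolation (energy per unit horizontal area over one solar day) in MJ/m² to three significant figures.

cos H₀ = −tan(-21.3°) tan(+17.600°) = 0.1237, H₀ = 1.4468 rad.
Bracket: H₀ sin φ sin δ + cos φ cos δ sin H₀ = 1.4468×-0.36325×0.30237 + 0.93169×0.95319×0.99232 = -0.158911 + 0.881257 = 0.722346.
Inverse-square distance factor (a/d)² = 1.0134² = 1.026980.
Q̄ = (S₀/π) × 1.026980 × [bracket] = (1361/π) × 1.026980 × 0.722346 = 321.38 W/m².
Daily total = Q̄ × 24.00 h × 3600 s/h = 321.38 × 24.00 × 3600 / 10⁶ = 27.77 MJ/m².

27.8 MJ/m²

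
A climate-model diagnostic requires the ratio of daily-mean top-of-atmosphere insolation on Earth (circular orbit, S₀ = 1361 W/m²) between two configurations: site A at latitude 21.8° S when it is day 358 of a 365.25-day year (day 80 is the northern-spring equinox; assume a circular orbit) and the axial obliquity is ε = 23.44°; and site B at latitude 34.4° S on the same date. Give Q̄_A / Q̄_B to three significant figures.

Q̄_A / Q̄_B ≈ 0.959

— Configuration A (φ=-21.8°):
Solar longitude: λ_s = 360° × (358 − 80)/365.25 = 274.004°.
sin δ = sin 23.44° × sin 274.004° = -0.39682, so δ = -23.379°.
cos H₀ = −tan(-21.8°) tan(-23.379°) = -0.1729, H₀ = 1.7446 rad.
Bracket: H₀ sin φ sin δ + cos φ cos δ sin H₀ = 1.7446×-0.37137×-0.39682 + 0.92849×0.91790×0.98494 = 0.257097 + 0.839426 = 1.096523.
Q̄ = (S₀/π) × [bracket] = (1361/π) × 1.096523 = 475.04 W/m².
— Configuration B (φ=-34.4°):
cos H₀ = −tan(-34.4°) tan(-23.379°) = -0.2960, H₀ = 1.8713 rad.
Bracket: H₀ sin φ sin δ + cos φ cos δ sin H₀ = 1.8713×-0.56497×-0.39682 + 0.82511×0.91790×0.95518 = 0.419529 + 0.723423 = 1.142952.
Q̄ = (S₀/π) × [bracket] = (1361/π) × 1.142952 = 495.15 W/m².
Ratio Q̄_A / Q̄_B = 475.04 / 495.15 = 0.9594.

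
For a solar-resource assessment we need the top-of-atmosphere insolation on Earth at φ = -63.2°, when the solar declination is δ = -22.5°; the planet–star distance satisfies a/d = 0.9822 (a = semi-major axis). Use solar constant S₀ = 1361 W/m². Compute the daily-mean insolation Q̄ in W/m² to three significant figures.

Q̄ ≈ 461 W/m²

cos H₀ = −tan(-63.2°) tan(-22.500°) = -0.8200, H₀ = 2.5322 rad.
Bracket: H₀ sin φ sin δ + cos φ cos δ sin H₀ = 2.5322×-0.89259×-0.38268 + 0.45088×0.92388×0.57236 = 0.864940 + 0.238422 = 1.103362.
Inverse-square distance factor (a/d)² = 0.9822² = 0.964717.
Q̄ = (S₀/π) × 0.964717 × [bracket] = (1361/π) × 0.964717 × 1.103362 = 461.1 W/m².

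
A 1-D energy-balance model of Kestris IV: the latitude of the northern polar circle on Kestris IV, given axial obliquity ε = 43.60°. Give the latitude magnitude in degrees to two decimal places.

46.40°

The polar circle is the lowest latitude that experiences at least one full rotation of continuous daylight at the northern-summer solstice; it lies at |φ| = 90° − ε = 90° − 43.60° = 46.40°.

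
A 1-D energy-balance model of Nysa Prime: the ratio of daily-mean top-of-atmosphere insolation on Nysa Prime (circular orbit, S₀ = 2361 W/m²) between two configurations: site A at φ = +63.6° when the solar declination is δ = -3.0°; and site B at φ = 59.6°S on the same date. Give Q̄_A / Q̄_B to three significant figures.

— Configuration A (φ=+63.6°):
cos H₀ = −tan(+63.6°) tan(-3.000°) = 0.1056, H₀ = 1.4650 rad.
Bracket: H₀ sin φ sin δ + cos φ cos δ sin H₀ = 1.4650×0.89571×-0.05234 + 0.44464×0.99863×0.99441 = -0.068681 + 0.441549 = 0.372868.
Q̄ = (S₀/π) × [bracket] = (2361/π) × 0.372868 = 280.22 W/m².
— Configuration B (φ=-59.6°):
cos H₀ = −tan(-59.6°) tan(-3.000°) = -0.0893, H₀ = 1.6602 rad.
Bracket: H₀ sin φ sin δ + cos φ cos δ sin H₀ = 1.6602×-0.86251×-0.05234 + 0.50603×0.99863×0.99600 = 0.074948 + 0.503315 = 0.578263.
Q̄ = (S₀/π) × [bracket] = (2361/π) × 0.578263 = 434.58 W/m².
Ratio Q̄_A / Q̄_B = 280.22 / 434.58 = 0.6448.

Q̄_A / Q̄_B ≈ 0.645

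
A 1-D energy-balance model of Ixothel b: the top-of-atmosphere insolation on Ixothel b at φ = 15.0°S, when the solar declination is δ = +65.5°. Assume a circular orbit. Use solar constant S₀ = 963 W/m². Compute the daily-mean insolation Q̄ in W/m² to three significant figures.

Q̄ ≈ 31.3 W/m²

cos H₀ = −tan(-15.0°) tan(+65.500°) = 0.5880, H₀ = 0.9423 rad.
Bracket: H₀ sin φ sin δ + cos φ cos δ sin H₀ = 0.9423×-0.25882×0.90996 + 0.96593×0.41469×0.80889 = -0.221927 + 0.324010 = 0.102083.
Q̄ = (S₀/π) × [bracket] = (963/π) × 0.102083 = 31.29 W/m².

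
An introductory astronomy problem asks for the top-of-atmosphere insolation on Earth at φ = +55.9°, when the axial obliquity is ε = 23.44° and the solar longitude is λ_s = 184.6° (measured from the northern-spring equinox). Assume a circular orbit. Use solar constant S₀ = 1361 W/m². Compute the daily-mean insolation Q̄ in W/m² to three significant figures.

Q̄ ≈ 225 W/m²

Solar declination: sin δ = sin ε · sin λ_s = sin 23.44° × sin 184.6° = -0.03190, so δ = -1.828°.
cos H₀ = −tan(+55.9°) tan(-1.828°) = 0.0471, H₀ = 1.5236 rad.
Bracket: H₀ sin φ sin δ + cos φ cos δ sin H₀ = 1.5236×0.82806×-0.03190 + 0.56064×0.99949×0.99889 = -0.040246 + 0.559732 = 0.519486.
Q̄ = (S₀/π) × [bracket] = (1361/π) × 0.519486 = 225.1 W/m².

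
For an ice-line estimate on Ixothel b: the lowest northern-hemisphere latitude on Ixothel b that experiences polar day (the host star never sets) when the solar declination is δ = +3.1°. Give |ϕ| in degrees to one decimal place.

Polar day requires cos h₀ = −tan ϕ tan δ ≤ −1, i.e. tan ϕ tan δ ≥ 1.
The boundary is |tan ϕ| · |tan δ| = 1, so |ϕ| = 90° − |δ| = 90° − 3.1° = 86.9° in the northern hemisphere.

|ϕ| = 86.9°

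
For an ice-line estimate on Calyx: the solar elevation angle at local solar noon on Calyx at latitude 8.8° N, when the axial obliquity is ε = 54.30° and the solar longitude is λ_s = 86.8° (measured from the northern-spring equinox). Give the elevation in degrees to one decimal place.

44.6°

Solar declination: sin δ = sin ε · sin λ_s = sin 54.30° × sin 86.8° = 0.81082, so δ = +54.176°.
At local noon the hour angle is zero, so the zenith angle equals |φ − δ| = |+8.8° − (+54.176°)| = 45.376°.
Elevation = 90° − 45.376° = 44.6°.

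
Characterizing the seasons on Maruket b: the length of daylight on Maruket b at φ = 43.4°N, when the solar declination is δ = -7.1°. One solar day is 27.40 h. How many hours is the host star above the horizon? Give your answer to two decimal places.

12.67 h

cos H₀ = −tan φ · tan δ = −tan(+43.4°) × tan(-7.100°) = 0.1178, so H₀ = 1.4527 rad = 83.24°.
Daylight = 2H₀/(2π) × 27.40 h = (1.4527/π) × 27.40 = 12.67 h.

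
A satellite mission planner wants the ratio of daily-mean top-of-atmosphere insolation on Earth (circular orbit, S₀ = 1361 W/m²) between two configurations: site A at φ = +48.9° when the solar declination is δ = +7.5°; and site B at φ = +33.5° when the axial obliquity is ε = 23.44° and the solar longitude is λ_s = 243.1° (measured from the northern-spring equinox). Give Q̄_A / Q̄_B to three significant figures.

— Configuration A (φ=+48.9°):
cos H₀ = −tan(+48.9°) tan(+7.500°) = -0.1509, H₀ = 1.7223 rad.
Bracket: H₀ sin φ sin δ + cos φ cos δ sin H₀ = 1.7223×0.75356×0.13053 + 0.65738×0.99144×0.98855 = 0.169409 + 0.644290 = 0.813699.
Q̄ = (S₀/π) × [bracket] = (1361/π) × 0.813699 = 352.51 W/m².
— Configuration B (φ=+33.5°):
Solar declination: sin δ = sin ε · sin λ_s = sin 23.44° × sin 243.1° = -0.35475, so δ = -20.778°.
cos H₀ = −tan(+33.5°) tan(-20.778°) = 0.2511, H₀ = 1.3169 rad.
Bracket: H₀ sin φ sin δ + cos φ cos δ sin H₀ = 1.3169×0.55194×-0.35475 + 0.83389×0.93496×0.96795 = -0.257850 + 0.754666 = 0.496816.
Q̄ = (S₀/π) × [bracket] = (1361/π) × 0.496816 = 215.23 W/m².
Ratio Q̄_A / Q̄_B = 352.51 / 215.23 = 1.638.

Q̄_A / Q̄_B ≈ 1.64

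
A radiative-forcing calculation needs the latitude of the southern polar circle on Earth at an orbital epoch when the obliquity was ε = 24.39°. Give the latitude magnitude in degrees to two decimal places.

The polar circle is the lowest latitude that experiences at least one full rotation of continuous darkness at the northern-summer solstice; it lies at |φ| = 90° − ε = 90° − 24.39° = 65.61°.

65.61°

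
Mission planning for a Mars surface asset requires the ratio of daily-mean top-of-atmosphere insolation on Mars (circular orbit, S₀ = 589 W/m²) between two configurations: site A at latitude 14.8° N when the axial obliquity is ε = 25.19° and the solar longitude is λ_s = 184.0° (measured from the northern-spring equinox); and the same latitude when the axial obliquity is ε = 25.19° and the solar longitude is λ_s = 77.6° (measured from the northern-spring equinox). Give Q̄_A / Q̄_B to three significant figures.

— Configuration A (φ=+14.8°):
Solar declination: sin δ = sin ε · sin λ_s = sin 25.19° × sin 184.0° = -0.02969, so δ = -1.701°.
cos H₀ = −tan(+14.8°) tan(-1.701°) = 0.0078, H₀ = 1.5629 rad.
Bracket: H₀ sin φ sin δ + cos φ cos δ sin H₀ = 1.5629×0.25545×-0.02969 + 0.96682×0.99956×0.99997 = -0.011854 + 0.966366 = 0.954512.
Q̄ = (S₀/π) × [bracket] = (589/π) × 0.954512 = 178.96 W/m².
— Configuration B (φ=+14.8°):
Solar declination: sin δ = sin ε · sin λ_s = sin 25.19° × sin 77.6° = 0.41569, so δ = +24.563°.
cos H₀ = −tan(+14.8°) tan(+24.563°) = -0.1208, H₀ = 1.6919 rad.
Bracket: H₀ sin φ sin δ + cos φ cos δ sin H₀ = 1.6919×0.25545×0.41569 + 0.96682×0.90951×0.99268 = 0.179659 + 0.872896 = 1.052555.
Q̄ = (S₀/π) × [bracket] = (589/π) × 1.052555 = 197.34 W/m².
Ratio Q̄_A / Q̄_B = 178.96 / 197.34 = 0.9069.

Q̄_A / Q̄_B ≈ 0.907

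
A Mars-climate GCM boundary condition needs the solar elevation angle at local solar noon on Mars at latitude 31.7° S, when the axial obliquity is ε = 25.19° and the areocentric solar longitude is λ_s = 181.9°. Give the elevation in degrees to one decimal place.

59.1°

sin δ = sin 25.19° × sin 181.9° = -0.01411, so δ = -0.809°.
At local noon the hour angle is zero, so the zenith angle equals |φ − δ| = |-31.7° − (-0.809°)| = 30.891°.
Elevation = 90° − 30.891° = 59.1°.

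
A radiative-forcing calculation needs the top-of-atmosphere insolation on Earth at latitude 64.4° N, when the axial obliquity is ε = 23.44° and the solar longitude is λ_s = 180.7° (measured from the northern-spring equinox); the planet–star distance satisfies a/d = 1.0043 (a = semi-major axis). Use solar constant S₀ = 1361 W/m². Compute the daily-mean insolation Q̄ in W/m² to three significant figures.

Solar declination: sin δ = sin ε · sin λ_s = sin 23.44° × sin 180.7° = -0.00486, so δ = -0.278°.
cos H₀ = −tan(+64.4°) tan(-0.278°) = 0.0101, H₀ = 1.5607 rad.
Bracket: H₀ sin φ sin δ + cos φ cos δ sin H₀ = 1.5607×0.90183×-0.00486 + 0.43209×0.99999×0.99995 = -0.006840 + 0.432064 = 0.425224.
Inverse-square distance factor (a/d)² = 1.0043² = 1.008618.
Q̄ = (S₀/π) × 1.008618 × [bracket] = (1361/π) × 1.008618 × 0.425224 = 185.8 W/m².

Q̄ ≈ 186 W/m²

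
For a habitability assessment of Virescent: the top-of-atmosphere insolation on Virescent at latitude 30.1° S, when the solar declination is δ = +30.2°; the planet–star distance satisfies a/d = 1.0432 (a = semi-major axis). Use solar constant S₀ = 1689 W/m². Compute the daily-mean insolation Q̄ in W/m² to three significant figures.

Q̄ ≈ 231 W/m²

cos H₀ = −tan(-30.1°) tan(+30.200°) = 0.3374, H₀ = 1.2267 rad.
Bracket: H₀ sin φ sin δ + cos φ cos δ sin H₀ = 1.2267×-0.50151×0.50302 + 0.86515×0.86427×0.94137 = -0.309459 + 0.703884 = 0.394425.
Inverse-square distance factor (a/d)² = 1.0432² = 1.088266.
Q̄ = (S₀/π) × 1.088266 × [bracket] = (1689/π) × 1.088266 × 0.394425 = 230.8 W/m².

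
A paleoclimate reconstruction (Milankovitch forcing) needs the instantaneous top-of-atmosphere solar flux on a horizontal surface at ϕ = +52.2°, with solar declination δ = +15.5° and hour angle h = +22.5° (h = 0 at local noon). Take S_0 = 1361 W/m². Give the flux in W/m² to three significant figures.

cos θ_z = sin ϕ sin δ + cos ϕ cos δ cos h = 0.211160 + 0.545658 = 0.756818.
Flux = S_0 · cos θ_z = 1361 × 0.756818 = 1030 W/m².

1.03e+03 W/m²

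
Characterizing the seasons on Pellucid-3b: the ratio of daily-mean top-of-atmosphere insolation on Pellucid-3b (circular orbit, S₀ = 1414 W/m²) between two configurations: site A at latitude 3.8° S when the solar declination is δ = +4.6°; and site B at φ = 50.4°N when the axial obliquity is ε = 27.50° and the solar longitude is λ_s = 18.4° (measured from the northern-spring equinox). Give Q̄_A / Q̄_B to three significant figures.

Q̄_A / Q̄_B ≈ 1.21

— Configuration A (φ=-3.8°):
cos H₀ = −tan(-3.8°) tan(+4.600°) = 0.0053, H₀ = 1.5655 rad.
Bracket: H₀ sin φ sin δ + cos φ cos δ sin H₀ = 1.5655×-0.06627×0.08020 + 0.99780×0.99678×0.99999 = -0.008320 + 0.994577 = 0.986257.
Q̄ = (S₀/π) × [bracket] = (1414/π) × 0.986257 = 443.90 W/m².
— Configuration B (φ=+50.4°):
Solar declination: sin δ = sin ε · sin λ_s = sin 27.50° × sin 18.4° = 0.14575, so δ = +8.381°.
cos H₀ = −tan(+50.4°) tan(+8.381°) = -0.1781, H₀ = 1.7498 rad.
Bracket: H₀ sin φ sin δ + cos φ cos δ sin H₀ = 1.7498×0.77051×0.14575 + 0.63742×0.98932×0.98402 = 0.196506 + 0.620535 = 0.817041.
Q̄ = (S₀/π) × [bracket] = (1414/π) × 0.817041 = 367.74 W/m².
Ratio Q̄_A / Q̄_B = 443.90 / 367.74 = 1.207.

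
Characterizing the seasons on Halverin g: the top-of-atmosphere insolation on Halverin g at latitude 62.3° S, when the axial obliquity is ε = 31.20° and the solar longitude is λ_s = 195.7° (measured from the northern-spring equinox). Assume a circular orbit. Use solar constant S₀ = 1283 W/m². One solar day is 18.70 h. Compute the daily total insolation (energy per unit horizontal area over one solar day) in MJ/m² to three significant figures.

Solar declination: sin δ = sin ε · sin λ_s = sin 31.20° × sin 195.7° = -0.14018, so δ = -8.058°.
cos H₀ = −tan(-62.3°) tan(-8.058°) = -0.2697, H₀ = 1.8438 rad.
Bracket: H₀ sin φ sin δ + cos φ cos δ sin H₀ = 1.8438×-0.88539×-0.14018 + 0.46484×0.99013×0.96295 = 0.228841 + 0.443200 = 0.672041.
Q̄ = (S₀/π) × [bracket] = (1283/π) × 0.672041 = 274.46 W/m².
Daily total = Q̄ × 18.70 h × 3600 s/h = 274.46 × 18.70 × 3600 / 10⁶ = 18.48 MJ/m².

18.5 MJ/m²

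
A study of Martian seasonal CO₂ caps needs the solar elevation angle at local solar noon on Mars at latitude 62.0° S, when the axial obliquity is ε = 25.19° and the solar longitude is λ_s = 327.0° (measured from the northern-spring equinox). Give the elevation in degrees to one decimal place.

Solar declination: sin δ = sin ε · sin λ_s = sin 25.19° × sin 327.0° = -0.23181, so δ = -13.404°.
At local noon the hour angle is zero, so the zenith angle equals |φ − δ| = |-62.0° − (-13.404°)| = 48.596°.
Elevation = 90° − 48.596° = 41.4°.

41.4°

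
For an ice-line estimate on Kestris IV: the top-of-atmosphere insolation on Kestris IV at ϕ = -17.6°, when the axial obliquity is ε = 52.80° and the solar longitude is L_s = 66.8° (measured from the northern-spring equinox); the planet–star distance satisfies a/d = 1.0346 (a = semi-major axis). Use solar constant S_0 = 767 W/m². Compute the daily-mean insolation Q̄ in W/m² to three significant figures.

Q̄ ≈ 88.8 W/m²

Solar declination: sin δ = sin ε · sin L_s = sin 52.80° × sin 66.8° = 0.73212, so δ = +47.064°.
cos h₀ = −tan(-17.6°) tan(+47.064°) = 0.3409, h₀ = 1.2229 rad.
Bracket: h₀ sin ϕ sin δ + cos ϕ cos δ sin h₀ = 1.2229×-0.30237×0.73212 + 0.95319×0.68118×0.94008 = -0.270715 + 0.610388 = 0.339673.
Inverse-square distance factor (a/d)² = 1.0346² = 1.070397.
Q̄ = (S_0/π) × 1.070397 × [bracket] = (767/π) × 1.070397 × 0.339673 = 88.77 W/m².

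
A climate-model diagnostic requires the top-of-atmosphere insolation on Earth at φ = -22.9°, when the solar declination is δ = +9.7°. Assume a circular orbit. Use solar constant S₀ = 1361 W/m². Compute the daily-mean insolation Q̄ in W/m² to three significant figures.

Q̄ ≈ 350 W/m²

cos H₀ = −tan(-22.9°) tan(+9.700°) = 0.0722, H₀ = 1.4985 rad.
Bracket: H₀ sin φ sin δ + cos φ cos δ sin H₀ = 1.4985×-0.38912×0.16849 + 0.92119×0.98570×0.99739 = -0.098246 + 0.905647 = 0.807401.
Q̄ = (S₀/π) × [bracket] = (1361/π) × 0.807401 = 349.8 W/m².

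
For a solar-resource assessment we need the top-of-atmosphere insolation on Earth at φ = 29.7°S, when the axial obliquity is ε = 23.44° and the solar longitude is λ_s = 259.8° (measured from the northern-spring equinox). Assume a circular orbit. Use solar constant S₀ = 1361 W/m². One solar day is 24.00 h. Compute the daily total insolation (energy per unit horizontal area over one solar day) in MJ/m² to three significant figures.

42.2 MJ/m²

Solar declination: sin δ = sin ε · sin λ_s = sin 23.44° × sin 259.8° = -0.39150, so δ = -23.048°.
cos H₀ = −tan(-29.7°) tan(-23.048°) = -0.2427, H₀ = 1.8159 rad.
Bracket: H₀ sin φ sin δ + cos φ cos δ sin H₀ = 1.8159×-0.49546×-0.39150 + 0.86863×0.92018×0.97011 = 0.352235 + 0.775405 = 1.127640.
Q̄ = (S₀/π) × [bracket] = (1361/π) × 1.127640 = 488.52 W/m².
Daily total = Q̄ × 24.00 h × 3600 s/h = 488.52 × 24.00 × 3600 / 10⁶ = 42.21 MJ/m².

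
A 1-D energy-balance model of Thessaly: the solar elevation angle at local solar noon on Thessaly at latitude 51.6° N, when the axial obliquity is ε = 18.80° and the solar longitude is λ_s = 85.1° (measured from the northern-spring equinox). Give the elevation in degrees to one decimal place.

Solar declination: sin δ = sin ε · sin λ_s = sin 18.80° × sin 85.1° = 0.32109, so δ = +18.729°.
At local noon the hour angle is zero, so the zenith angle equals |φ − δ| = |+51.6° − (+18.729°)| = 32.871°.
Elevation = 90° − 32.871° = 57.1°.

57.1°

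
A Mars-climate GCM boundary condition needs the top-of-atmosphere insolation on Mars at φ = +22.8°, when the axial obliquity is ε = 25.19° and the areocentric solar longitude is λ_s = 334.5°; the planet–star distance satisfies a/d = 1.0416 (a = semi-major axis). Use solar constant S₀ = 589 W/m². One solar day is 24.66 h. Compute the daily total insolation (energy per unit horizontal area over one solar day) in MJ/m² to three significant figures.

14.4 MJ/m²

sin δ = sin 25.19° × sin 334.5° = -0.18323, so δ = -10.558°.
cos H₀ = −tan(+22.8°) tan(-10.558°) = 0.0784, H₀ = 1.4924 rad.
Bracket: H₀ sin φ sin δ + cos φ cos δ sin H₀ = 1.4924×0.38752×-0.18323 + 0.92186×0.98307×0.99693 = -0.105968 + 0.903471 = 0.797503.
Inverse-square distance factor (a/d)² = 1.0416² = 1.084931.
Q̄ = (S₀/π) × 1.084931 × [bracket] = (589/π) × 1.084931 × 0.797503 = 162.22 W/m².
Daily total = Q̄ × 24.66 h × 3600 s/h = 162.22 × 24.66 × 3600 / 10⁶ = 14.40 MJ/m².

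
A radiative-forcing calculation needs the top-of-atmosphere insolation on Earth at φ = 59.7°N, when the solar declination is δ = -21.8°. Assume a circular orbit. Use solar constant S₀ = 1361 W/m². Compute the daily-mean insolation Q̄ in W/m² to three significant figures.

cos H₀ = −tan(+59.7°) tan(-21.800°) = 0.6845, H₀ = 0.8169 rad.
Bracket: H₀ sin φ sin δ + cos φ cos δ sin H₀ = 0.8169×0.86340×-0.37137 + 0.50453×0.92849×0.72904 = -0.261932 + 0.341520 = 0.079588.
Q̄ = (S₀/π) × [bracket] = (1361/π) × 0.079588 = 34.48 W/m².

Q̄ ≈ 34.5 W/m²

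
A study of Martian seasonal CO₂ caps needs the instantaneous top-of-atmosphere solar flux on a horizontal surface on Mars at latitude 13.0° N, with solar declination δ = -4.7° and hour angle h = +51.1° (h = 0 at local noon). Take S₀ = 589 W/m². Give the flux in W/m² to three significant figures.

348 W/m²

cos θ_z = sin φ sin δ + cos φ cos δ cos h = -0.018432 + 0.609811 = 0.591379.
Flux = S₀ · cos θ_z = 589 × 0.591379 = 348.3 W/m².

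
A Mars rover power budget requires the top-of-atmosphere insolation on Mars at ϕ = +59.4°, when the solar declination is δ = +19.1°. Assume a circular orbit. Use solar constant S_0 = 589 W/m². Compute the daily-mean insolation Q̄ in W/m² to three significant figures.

cos h₀ = −tan(+59.4°) tan(+19.100°) = -0.5855, h₀ = 2.1963 rad.
Bracket: h₀ sin ϕ sin δ + cos ϕ cos δ sin h₀ = 2.1963×0.86074×0.32722 + 0.50904×0.94495×0.81065 = 0.618591 + 0.389937 = 1.008528.
Q̄ = (S_0/π) × [bracket] = (589/π) × 1.008528 = 189.1 W/m².

Q̄ ≈ 189 W/m²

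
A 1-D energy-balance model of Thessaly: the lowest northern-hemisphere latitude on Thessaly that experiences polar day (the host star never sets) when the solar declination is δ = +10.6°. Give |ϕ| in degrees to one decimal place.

Polar day requires cos h₀ = −tan ϕ tan δ ≤ −1, i.e. tan ϕ tan δ ≥ 1.
The boundary is |tan ϕ| · |tan δ| = 1, so |ϕ| = 90° − |δ| = 90° − 10.6° = 79.4° in the northern hemisphere.

|ϕ| = 79.4°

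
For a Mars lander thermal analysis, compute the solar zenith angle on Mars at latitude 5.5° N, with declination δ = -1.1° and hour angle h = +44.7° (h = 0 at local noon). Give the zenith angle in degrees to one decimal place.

cos θ_z = sin ϕ sin δ + cos ϕ cos δ cos h = -0.001840 + 0.707397 = 0.705557.
θ_z = arccos(0.705557) = 45.1°.

θ_z = 45.1°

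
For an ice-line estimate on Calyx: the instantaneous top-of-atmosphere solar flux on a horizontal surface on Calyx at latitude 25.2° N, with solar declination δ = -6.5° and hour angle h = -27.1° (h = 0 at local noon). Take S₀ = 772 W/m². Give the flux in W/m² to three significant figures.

581 W/m²

cos θ_z = sin φ sin δ + cos φ cos δ cos h = -0.048200 + 0.800311 = 0.752111.
Flux = S₀ · cos θ_z = 772 × 0.752111 = 580.6 W/m².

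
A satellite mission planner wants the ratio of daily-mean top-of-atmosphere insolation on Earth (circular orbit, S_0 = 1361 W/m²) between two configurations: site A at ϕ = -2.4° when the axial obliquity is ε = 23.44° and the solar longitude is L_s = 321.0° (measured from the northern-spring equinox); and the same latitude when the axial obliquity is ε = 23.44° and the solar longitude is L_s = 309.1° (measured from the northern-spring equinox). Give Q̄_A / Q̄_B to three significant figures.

Q̄_A / Q̄_B ≈ 1.01

— Configuration A (ϕ=-2.4°):
Solar declination: sin δ = sin ε · sin L_s = sin 23.44° × sin 321.0° = -0.25034, so δ = -14.497°.
cos h₀ = −tan(-2.4°) tan(-14.497°) = -0.0108, h₀ = 1.5816 rad.
Bracket: h₀ sin ϕ sin δ + cos ϕ cos δ sin h₀ = 1.5816×-0.04188×-0.25034 + 0.99912×0.96816×0.99994 = 0.016582 + 0.967250 = 0.983832.
Q̄ = (S_0/π) × [bracket] = (1361/π) × 0.983832 = 426.22 W/m².
— Configuration B (ϕ=-2.4°):
Solar declination: sin δ = sin ε · sin L_s = sin 23.44° × sin 309.1° = -0.30870, so δ = -17.981°.
cos h₀ = −tan(-2.4°) tan(-17.981°) = -0.0136, h₀ = 1.5844 rad.
Bracket: h₀ sin ϕ sin δ + cos ϕ cos δ sin h₀ = 1.5844×-0.04188×-0.30870 + 0.99912×0.95116×0.99991 = 0.020484 + 0.950237 = 0.970721.
Q̄ = (S_0/π) × [bracket] = (1361/π) × 0.970721 = 420.54 W/m².
Ratio Q̄_A / Q̄_B = 426.22 / 420.54 = 1.014.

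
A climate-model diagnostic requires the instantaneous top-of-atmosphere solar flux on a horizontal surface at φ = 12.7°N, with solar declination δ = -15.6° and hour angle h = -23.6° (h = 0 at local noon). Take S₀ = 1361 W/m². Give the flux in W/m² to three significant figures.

cos θ_z = sin φ sin δ + cos φ cos δ cos h = -0.059121 + 0.861013 = 0.801892.
Flux = S₀ · cos θ_z = 1361 × 0.801892 = 1091 W/m².

1.09e+03 W/m²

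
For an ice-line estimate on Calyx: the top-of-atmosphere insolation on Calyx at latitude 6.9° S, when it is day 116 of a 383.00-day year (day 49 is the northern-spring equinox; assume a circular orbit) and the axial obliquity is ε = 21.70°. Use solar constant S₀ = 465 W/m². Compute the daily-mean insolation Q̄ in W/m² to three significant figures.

Solar longitude: λ_s = 360° × (116 − 49)/383.00 = 62.977°.
sin δ = sin 21.70° × sin 62.977° = 0.32938, so δ = +19.231°.
cos H₀ = −tan(-6.9°) tan(+19.231°) = 0.0422, H₀ = 1.5286 rad.
Bracket: H₀ sin φ sin δ + cos φ cos δ sin H₀ = 1.5286×-0.12014×0.32938 + 0.99276×0.94420×0.99911 = -0.060489 + 0.936530 = 0.876041.
Q̄ = (S₀/π) × [bracket] = (465/π) × 0.876041 = 129.7 W/m².

Q̄ ≈ 130 W/m²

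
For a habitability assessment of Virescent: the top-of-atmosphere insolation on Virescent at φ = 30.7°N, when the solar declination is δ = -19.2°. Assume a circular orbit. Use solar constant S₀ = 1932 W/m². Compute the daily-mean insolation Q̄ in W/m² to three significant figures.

cos H₀ = −tan(+30.7°) tan(-19.200°) = 0.2068, H₀ = 1.3625 rad.
Bracket: H₀ sin φ sin δ + cos φ cos δ sin H₀ = 1.3625×0.51054×-0.32887 + 0.85985×0.94438×0.97839 = -0.228766 + 0.794477 = 0.565711.
Q̄ = (S₀/π) × [bracket] = (1932/π) × 0.565711 = 347.9 W/m².

Q̄ ≈ 348 W/m²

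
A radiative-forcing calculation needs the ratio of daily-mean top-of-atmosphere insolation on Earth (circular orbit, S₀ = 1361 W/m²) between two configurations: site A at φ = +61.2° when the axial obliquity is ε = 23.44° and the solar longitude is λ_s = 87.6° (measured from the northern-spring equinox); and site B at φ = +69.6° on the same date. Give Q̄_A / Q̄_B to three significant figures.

Q̄_A / Q̄_B ≈ 0.970

— Configuration A (φ=+61.2°):
Solar declination: sin δ = sin ε · sin λ_s = sin 23.44° × sin 87.6° = 0.39744, so δ = +23.418°.
cos H₀ = −tan(+61.2°) tan(+23.418°) = -0.7878, H₀ = 2.4781 rad.
Bracket: H₀ sin φ sin δ + cos φ cos δ sin H₀ = 2.4781×0.87631×0.39744 + 0.48175×0.91763×0.61589 = 0.863074 + 0.272265 = 1.135339.
Q̄ = (S₀/π) × [bracket] = (1361/π) × 1.135339 = 491.85 W/m².
— Configuration B (φ=+69.6°):
cos H₀ = −tan(+69.6°) tan(+23.418°) = -1.1646 ≤ −1 ⇒ polar day, H₀ = π.
Bracket: H₀ sin φ sin δ + cos φ cos δ sin H₀ = 3.1416×0.93728×0.39744 + 0.34857×0.91763×0.00000 = 1.170285 + 0.000000 = 1.170285.
Q̄ = (S₀/π) × [bracket] = (1361/π) × 1.170285 = 506.99 W/m².
Ratio Q̄_A / Q̄_B = 491.85 / 506.99 = 0.9701.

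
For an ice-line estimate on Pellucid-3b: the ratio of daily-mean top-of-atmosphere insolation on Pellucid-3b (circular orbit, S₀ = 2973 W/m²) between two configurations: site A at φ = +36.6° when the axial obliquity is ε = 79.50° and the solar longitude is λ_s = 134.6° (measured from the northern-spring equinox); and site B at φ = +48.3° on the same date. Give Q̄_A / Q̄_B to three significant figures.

Q̄_A / Q̄_B ≈ 0.846

— Configuration A (φ=+36.6°):
Solar declination: sin δ = sin ε · sin λ_s = sin 79.50° × sin 134.6° = 0.70010, so δ = +44.435°.
cos H₀ = −tan(+36.6°) tan(+44.435°) = -0.7282, H₀ = 2.3864 rad.
Bracket: H₀ sin φ sin δ + cos φ cos δ sin H₀ = 2.3864×0.59622×0.70010 + 0.80282×0.71404×0.68540 = 0.996116 + 0.392903 = 1.389019.
Q̄ = (S₀/π) × [bracket] = (2973/π) × 1.389019 = 1314.5 W/m².
— Configuration B (φ=+48.3°):
cos H₀ = −tan(+48.3°) tan(+44.435°) = -1.1005 ≤ −1 ⇒ polar day, H₀ = π.
Bracket: H₀ sin φ sin δ + cos φ cos δ sin H₀ = 3.1416×0.74664×0.70010 + 0.66523×0.71404×0.00000 = 1.642186 + 0.000000 = 1.642186.
Q̄ = (S₀/π) × [bracket] = (2973/π) × 1.642186 = 1554.1 W/m².
Ratio Q̄_A / Q̄_B = 1314.5 / 1554.1 = 0.8458.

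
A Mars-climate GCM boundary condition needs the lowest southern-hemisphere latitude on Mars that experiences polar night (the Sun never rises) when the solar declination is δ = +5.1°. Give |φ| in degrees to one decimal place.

Polar night requires cos H₀ = −tan φ tan δ ≥ 1, i.e. tan φ tan δ ≤ −1.
The boundary is |tan φ| · |tan δ| = 1, so |φ| = 90° − |δ| = 90° − 5.1° = 84.9° in the southern hemisphere.

|φ| = 84.9°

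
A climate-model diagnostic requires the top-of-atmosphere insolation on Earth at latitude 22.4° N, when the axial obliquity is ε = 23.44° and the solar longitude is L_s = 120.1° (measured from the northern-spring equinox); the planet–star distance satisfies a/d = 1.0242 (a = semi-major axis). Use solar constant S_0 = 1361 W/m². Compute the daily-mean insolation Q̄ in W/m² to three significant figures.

Solar declination: sin δ = sin ε · sin L_s = sin 23.44° × sin 120.1° = 0.34415, so δ = +20.130°.
cos h₀ = −tan(+22.4°) tan(+20.130°) = -0.1511, h₀ = 1.7225 rad.
Bracket: h₀ sin ϕ sin δ + cos ϕ cos δ sin h₀ = 1.7225×0.38107×0.34415 + 0.92455×0.93892×0.98852 = 0.225898 + 0.858113 = 1.084011.
Inverse-square distance factor (a/d)² = 1.0242² = 1.048986.
Q̄ = (S_0/π) × 1.048986 × [bracket] = (1361/π) × 1.048986 × 1.084011 = 492.6 W/m².

Q̄ ≈ 493 W/m²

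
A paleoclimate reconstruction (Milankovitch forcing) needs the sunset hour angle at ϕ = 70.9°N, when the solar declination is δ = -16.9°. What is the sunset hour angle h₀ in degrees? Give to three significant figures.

cos h₀ = −tan ϕ · tan δ = −tan(+70.9°) × tan(-16.900°) = 0.8774, so h₀ = 0.5004 rad = 28.67°.

h₀ = 28.7°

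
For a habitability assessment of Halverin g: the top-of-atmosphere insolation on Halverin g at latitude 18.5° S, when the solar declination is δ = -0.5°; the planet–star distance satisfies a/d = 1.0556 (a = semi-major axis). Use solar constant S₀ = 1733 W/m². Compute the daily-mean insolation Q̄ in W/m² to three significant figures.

cos H₀ = −tan(-18.5°) tan(-0.500°) = -0.0029, H₀ = 1.5737 rad.
Bracket: H₀ sin φ sin δ + cos φ cos δ sin H₀ = 1.5737×-0.31730×-0.00873 + 0.94832×0.99996×1.00000 = 0.004359 + 0.948282 = 0.952641.
Inverse-square distance factor (a/d)² = 1.0556² = 1.114291.
Q̄ = (S₀/π) × 1.114291 × [bracket] = (1733/π) × 1.114291 × 0.952641 = 585.6 W/m².

Q̄ ≈ 586 W/m²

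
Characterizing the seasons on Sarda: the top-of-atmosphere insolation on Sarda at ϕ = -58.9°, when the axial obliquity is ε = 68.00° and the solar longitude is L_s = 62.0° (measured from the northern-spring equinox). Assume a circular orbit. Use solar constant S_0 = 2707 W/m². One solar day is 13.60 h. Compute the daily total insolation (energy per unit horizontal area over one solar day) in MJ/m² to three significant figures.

0.00 MJ/m²

Solar declination: sin δ = sin ε · sin L_s = sin 68.00° × sin 62.0° = 0.81865, so δ = +54.950°.
cos h₀ = −tan(-58.9°) tan(+54.950°) = 2.3631 ≥ 1 ⇒ polar night, h₀ = 0 and Q̄ = 0.
Daily total = Q̄ × 13.60 h × 3600 s/h = 0.00 MJ/m².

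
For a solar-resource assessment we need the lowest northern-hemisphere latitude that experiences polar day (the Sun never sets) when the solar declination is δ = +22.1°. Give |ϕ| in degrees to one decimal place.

Polar day requires cos h₀ = −tan ϕ tan δ ≤ −1, i.e. tan ϕ tan δ ≥ 1.
The boundary is |tan ϕ| · |tan δ| = 1, so |ϕ| = 90° − |δ| = 90° − 22.1° = 67.9° in the northern hemisphere.

|ϕ| = 67.9°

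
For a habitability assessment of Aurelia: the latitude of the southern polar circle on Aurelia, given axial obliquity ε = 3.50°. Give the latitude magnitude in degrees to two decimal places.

The polar circle is the lowest latitude that experiences at least one full rotation of continuous darkness at the northern-summer solstice; it lies at |ϕ| = 90° − ε = 90° − 3.50° = 86.50°.

86.50°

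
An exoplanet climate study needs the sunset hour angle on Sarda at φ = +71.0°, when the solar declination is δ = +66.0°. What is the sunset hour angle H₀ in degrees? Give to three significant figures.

Sunrise equation: cos H₀ = −tan φ · tan δ = -6.5230 ≤ −1, so the host star never sets (polar day) and H₀ = π.

H₀ = 180°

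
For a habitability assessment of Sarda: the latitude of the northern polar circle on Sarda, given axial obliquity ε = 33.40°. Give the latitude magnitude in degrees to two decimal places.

56.60°

The polar circle is the lowest latitude that experiences at least one full rotation of continuous daylight at the northern-summer solstice; it lies at |φ| = 90° − ε = 90° − 33.40° = 56.60°.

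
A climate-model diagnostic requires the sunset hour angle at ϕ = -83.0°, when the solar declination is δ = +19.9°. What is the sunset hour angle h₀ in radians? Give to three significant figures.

cos h₀ = −tan ϕ · tan δ = 2.9482 ≥ 1, so the Sun never rises (polar night) and h₀ = 0.

h₀ = 0.00 rad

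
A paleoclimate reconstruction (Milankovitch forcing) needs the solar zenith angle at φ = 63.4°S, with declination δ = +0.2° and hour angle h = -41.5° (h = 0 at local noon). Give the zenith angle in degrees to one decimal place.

cos θ_z = sin φ sin δ + cos φ cos δ cos h = -0.003121 + 0.335350 = 0.332229.
θ_z = arccos(0.332229) = 70.6°.

θ_z = 70.6°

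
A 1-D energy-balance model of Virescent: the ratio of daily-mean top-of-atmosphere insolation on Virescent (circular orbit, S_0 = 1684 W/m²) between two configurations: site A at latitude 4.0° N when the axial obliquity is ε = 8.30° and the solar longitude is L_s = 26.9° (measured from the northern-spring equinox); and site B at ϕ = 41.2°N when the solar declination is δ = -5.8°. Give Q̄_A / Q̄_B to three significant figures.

Q̄_A / Q̄_B ≈ 1.55

— Configuration A (ϕ=+4.0°):
Solar declination: sin δ = sin ε · sin L_s = sin 8.30° × sin 26.9° = 0.06531, so δ = +3.745°.
cos h₀ = −tan(+4.0°) tan(+3.745°) = -0.0046, h₀ = 1.5754 rad.
Bracket: h₀ sin ϕ sin δ + cos ϕ cos δ sin h₀ = 1.5754×0.06976×0.06531 + 0.99756×0.99786×0.99999 = 0.007178 + 0.995415 = 1.002593.
Q̄ = (S_0/π) × [bracket] = (1684/π) × 1.002593 = 537.42 W/m².
— Configuration B (ϕ=+41.2°):
cos h₀ = −tan(+41.2°) tan(-5.800°) = 0.0889, h₀ = 1.4818 rad.
Bracket: h₀ sin ϕ sin δ + cos ϕ cos δ sin h₀ = 1.4818×0.65869×-0.10106 + 0.75241×0.99488×0.99604 = -0.098639 + 0.745593 = 0.646954.
Q̄ = (S_0/π) × [bracket] = (1684/π) × 0.646954 = 346.79 W/m².
Ratio Q̄_A / Q̄_B = 537.42 / 346.79 = 1.550.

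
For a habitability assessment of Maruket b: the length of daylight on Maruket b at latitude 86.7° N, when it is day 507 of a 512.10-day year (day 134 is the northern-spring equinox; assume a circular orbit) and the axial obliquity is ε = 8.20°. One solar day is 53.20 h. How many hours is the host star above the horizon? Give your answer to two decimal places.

Solar longitude: L_s = 360° × (507 − 134)/512.10 = 262.214°.
sin δ = sin 8.20° × sin 262.214° = -0.14131, so δ = -8.124°.
cos h₀ = −tan ϕ · tan δ = 2.4757 ≥ 1, so the host star never rises (polar night) and h₀ = 0.
Daylight = 2h₀/(2π) × 53.20 h = (0.0000/π) × 53.20 = 0.00 h.

0.00 h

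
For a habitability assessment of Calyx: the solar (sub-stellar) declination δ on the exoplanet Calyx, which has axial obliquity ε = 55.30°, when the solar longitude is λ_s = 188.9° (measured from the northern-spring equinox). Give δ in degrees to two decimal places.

δ = -7.31°

sin δ = sin ε · sin λ_s = sin 55.30° × sin 188.9° = -0.127194.
δ = arcsin(-0.127194) = -7.31°.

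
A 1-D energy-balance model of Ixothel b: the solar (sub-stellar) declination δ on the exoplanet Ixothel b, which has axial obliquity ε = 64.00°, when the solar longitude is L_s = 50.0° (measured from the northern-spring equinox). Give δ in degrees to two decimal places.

sin δ = sin ε · sin L_s = sin 64.00° × sin 50.0° = 0.688516.
δ = arcsin(0.688516) = +43.51°.

δ = +43.51°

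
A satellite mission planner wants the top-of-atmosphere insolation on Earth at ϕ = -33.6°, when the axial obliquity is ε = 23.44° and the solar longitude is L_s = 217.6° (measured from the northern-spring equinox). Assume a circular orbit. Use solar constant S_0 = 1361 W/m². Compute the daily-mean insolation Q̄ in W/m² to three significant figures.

Q̄ ≈ 446 W/m²

Solar declination: sin δ = sin ε · sin L_s = sin 23.44° × sin 217.6° = -0.24271, so δ = -14.046°.
cos h₀ = −tan(-33.6°) tan(-14.046°) = -0.1662, h₀ = 1.7378 rad.
Bracket: h₀ sin ϕ sin δ + cos ϕ cos δ sin h₀ = 1.7378×-0.55339×-0.24271 + 0.83292×0.97010×0.98609 = 0.233410 + 0.796776 = 1.030186.
Q̄ = (S_0/π) × [bracket] = (1361/π) × 1.030186 = 446.3 W/m².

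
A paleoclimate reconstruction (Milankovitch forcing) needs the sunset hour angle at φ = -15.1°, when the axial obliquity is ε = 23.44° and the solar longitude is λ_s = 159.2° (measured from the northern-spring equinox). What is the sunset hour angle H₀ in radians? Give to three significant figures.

H₀ = 1.53 rad

Solar declination: sin δ = sin ε · sin λ_s = sin 23.44° × sin 159.2° = 0.14126, so δ = +8.121°.
cos H₀ = −tan φ · tan δ = −tan(-15.1°) × tan(+8.121°) = 0.0385, so H₀ = 1.5323 rad = 87.79°.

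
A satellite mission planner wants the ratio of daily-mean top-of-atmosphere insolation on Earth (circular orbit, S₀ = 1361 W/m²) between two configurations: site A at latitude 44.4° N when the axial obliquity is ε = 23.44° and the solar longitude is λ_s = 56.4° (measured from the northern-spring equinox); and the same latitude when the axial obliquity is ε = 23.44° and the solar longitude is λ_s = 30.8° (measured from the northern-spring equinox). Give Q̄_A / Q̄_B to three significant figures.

— Configuration A (φ=+44.4°):
Solar declination: sin δ = sin ε · sin λ_s = sin 23.44° × sin 56.4° = 0.33133, so δ = +19.349°.
cos H₀ = −tan(+44.4°) tan(+19.349°) = -0.3439, H₀ = 1.9218 rad.
Bracket: H₀ sin φ sin δ + cos φ cos δ sin H₀ = 1.9218×0.69966×0.33133 + 0.71447×0.94352×0.93901 = 0.445509 + 0.633002 = 1.078511.
Q̄ = (S₀/π) × [bracket] = (1361/π) × 1.078511 = 467.23 W/m².
— Configuration B (φ=+44.4°):
Solar declination: sin δ = sin ε · sin λ_s = sin 23.44° × sin 30.8° = 0.20368, so δ = +11.753°.
cos H₀ = −tan(+44.4°) tan(+11.753°) = -0.2037, H₀ = 1.7760 rad.
Bracket: H₀ sin φ sin δ + cos φ cos δ sin H₀ = 1.7760×0.69966×0.20368 + 0.71447×0.97904×0.97903 = 0.253092 + 0.684826 = 0.937918.
Q̄ = (S₀/π) × [bracket] = (1361/π) × 0.937918 = 406.32 W/m².
Ratio Q̄_A / Q̄_B = 467.23 / 406.32 = 1.150.

Q̄_A / Q̄_B ≈ 1.15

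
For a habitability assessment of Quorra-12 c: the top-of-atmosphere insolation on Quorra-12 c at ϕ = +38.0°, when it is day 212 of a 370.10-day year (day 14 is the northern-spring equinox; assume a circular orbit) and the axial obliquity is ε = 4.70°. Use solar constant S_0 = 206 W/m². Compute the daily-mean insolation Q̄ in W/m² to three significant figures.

Solar longitude: L_s = 360° × (212 − 14)/370.10 = 192.597°.
sin δ = sin 4.70° × sin 192.597° = -0.01787, so δ = -1.024°.
cos h₀ = −tan(+38.0°) tan(-1.024°) = 0.0140, h₀ = 1.5568 rad.
Bracket: h₀ sin ϕ sin δ + cos ϕ cos δ sin h₀ = 1.5568×0.61566×-0.01787 + 0.78801×0.99984×0.99990 = -0.017128 + 0.787805 = 0.770677.
Q̄ = (S_0/π) × [bracket] = (206/π) × 0.770677 = 50.53 W/m².

Q̄ ≈ 50.5 W/m²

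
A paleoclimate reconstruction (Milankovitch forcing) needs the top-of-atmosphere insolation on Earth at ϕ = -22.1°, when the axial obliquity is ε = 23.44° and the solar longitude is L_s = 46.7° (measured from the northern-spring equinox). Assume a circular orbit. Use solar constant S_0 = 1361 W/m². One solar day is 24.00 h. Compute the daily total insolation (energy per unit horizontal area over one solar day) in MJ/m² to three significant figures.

Solar declination: sin δ = sin ε · sin L_s = sin 23.44° × sin 46.7° = 0.28950, so δ = +16.828°.
cos h₀ = −tan(-22.1°) tan(+16.828°) = 0.1228, h₀ = 1.4477 rad.
Bracket: h₀ sin ϕ sin δ + cos ϕ cos δ sin h₀ = 1.4477×-0.37622×0.28950 + 0.92653×0.95718×0.99243 = -0.157677 + 0.880142 = 0.722465.
Q̄ = (S_0/π) × [bracket] = (1361/π) × 0.722465 = 312.99 W/m².
Daily total = Q̄ × 24.00 h × 3600 s/h = 312.99 × 24.00 × 3600 / 10⁶ = 27.04 MJ/m².

27.0 MJ/m²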